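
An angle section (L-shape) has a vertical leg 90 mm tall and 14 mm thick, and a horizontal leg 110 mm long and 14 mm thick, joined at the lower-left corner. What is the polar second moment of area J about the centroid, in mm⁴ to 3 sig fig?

Split into non-overlapping primitives; take the origin at the lower-left of the bounding box.
Vertical leg: 14 × 90, A = 1 260 mm², y = 45 mm, Ī = 850 500 mm⁴.
Horizontal leg (remainder): 96 × 14, A = 1 344 mm², y = 7 mm, Ī = 21 952 mm⁴.
Centroid: ȳ = ΣA·y / ΣA = 25.387 mm.
Transfer each piece to the centroidal x-axis using Ī + A·d² with d = y − 25.387:
  vertical leg: d = 19.613 mm → contributes +1 335 179 mm⁴
  horizontal leg (remainder): d = -18.387 mm → contributes +476 339 mm⁴
Total I = 1 811 518 mm⁴.
For the y-axis: x̄ = 35.387 mm.
Repeating about the centroidal y-axis gives I_y = 3 019 998 mm⁴.
Polar second moment: J = I_x + I_y = 4 831 516 mm⁴.

J ≈ 4.83 × 10⁶ mm⁴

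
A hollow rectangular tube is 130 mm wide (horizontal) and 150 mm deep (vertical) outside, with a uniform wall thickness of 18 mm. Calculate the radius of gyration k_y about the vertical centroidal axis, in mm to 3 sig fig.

Decompose the section into non-overlapping parts with the origin at the bottom-left of its bounding rectangle.
Outer rectangle: 130 × 150, A = 19 500 mm², x = 65 mm, Ī = 27 462 500 mm⁴.
Inner void (subtracted): 94 × 114, A = 10 716 mm², x = 65 mm, Ī = 7 890 548 mm⁴.
By symmetry the centroid is at mid-width, x̄ = 65 mm.
All pieces are centred on the vertical centroidal axis, so I = ΣĪ (holes subtracted) = 19 571 952 mm⁴.
Radius of gyration: k = √(I/A) = √(19 571 952 / 8 784) = 47.203 mm.

k_y ≈ 47.2 mm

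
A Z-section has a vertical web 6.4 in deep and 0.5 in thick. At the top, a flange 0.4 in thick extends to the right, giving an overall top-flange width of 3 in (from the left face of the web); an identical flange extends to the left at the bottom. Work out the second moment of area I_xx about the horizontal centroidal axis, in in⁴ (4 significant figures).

I_xx ≈ 28.95 in⁴

Decompose the section into non-overlapping parts with the origin at the bottom-left of its bounding rectangle.
Web: 0.5 × 6.4, A = 3.2 in², y = 3.2 in, Ī = 10.9227 in⁴.
Top flange (beyond web): 2.5 × 0.4, A = 1 in², y = 6.2 in, Ī = 0.0133333 in⁴.
Bottom flange (beyond web): 2.5 × 0.4, A = 1 in², y = 0.2 in, Ī = 0.0133333 in⁴.
Centroid: ȳ = ΣA·y / ΣA = 3.2 in.
Transfer each piece to the horizontal centroidal axis using Ī + A·d² with d = y − 3.2:
  web: d = 0 in → contributes +10.9227 in⁴
  top flange (beyond web): d = 3 in → contributes +9.01333 in⁴
  bottom flange (beyond web): d = -3 in → contributes +9.01333 in⁴
Total I = 28.9493 in⁴.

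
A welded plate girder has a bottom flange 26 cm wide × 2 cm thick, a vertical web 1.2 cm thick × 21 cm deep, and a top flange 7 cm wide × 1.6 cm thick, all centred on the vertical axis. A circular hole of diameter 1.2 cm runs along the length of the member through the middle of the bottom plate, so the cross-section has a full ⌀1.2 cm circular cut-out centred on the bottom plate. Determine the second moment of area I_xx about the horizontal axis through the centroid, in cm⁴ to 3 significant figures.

I_xx ≈ 6700 cm⁴

Split into non-overlapping primitives; take the origin at the lower-left of the bounding box.
Bottom plate: 26 × 2, A = 52 cm², y = 1 cm, Ī = 17.333 cm⁴.
Web plate: 1.2 × 21, A = 25.2 cm², y = 12.5 cm, Ī = 926.1 cm⁴.
Top plate: 7 × 1.6, A = 11.2 cm², y = 23.8 cm, Ī = 2.3893 cm⁴.
Hole (subtracted): ⌀1.2, A = 1.131 cm², y = 1 cm, Ī = 0.10179 cm⁴.
Centroid: ȳ = ΣA·y / ΣA = 7.2469 cm.
Transfer each piece to the horizontal axis through the centroid using Ī + A·d² with d = y − 7.2469:
  bottom plate: d = -6.2469 cm → contributes +2046.6 cm⁴
  web plate: d = 5.2531 cm → contributes +1621.5 cm⁴
  top plate: d = 16.553 cm → contributes +3071.3 cm⁴
  hole: d = -6.2469 cm → contributes −44.236 cm⁴
Total I = 6695.1 cm⁴.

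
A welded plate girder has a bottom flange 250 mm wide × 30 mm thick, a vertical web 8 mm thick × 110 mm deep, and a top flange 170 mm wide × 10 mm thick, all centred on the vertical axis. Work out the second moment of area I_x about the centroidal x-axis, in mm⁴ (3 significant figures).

I_x ≈ 2.66 × 10⁷ mm⁴

Decompose the section into non-overlapping parts with the origin at the bottom-left of its bounding rectangle.
Bottom plate: 250 × 30, A = 7 500 mm², y = 15 mm, Ī = 562 500 mm⁴.
Web plate: 8 × 110, A = 880 mm², y = 85 mm, Ī = 887 333 mm⁴.
Top plate: 170 × 10, A = 1 700 mm², y = 145 mm, Ī = 14 167 mm⁴.
Centroid: ȳ = ΣA·y / ΣA = 43.036 mm.
Transfer each piece to the centroidal x-axis using Ī + A·d² with d = y − 43.036:
  bottom plate: d = -28.036 mm → contributes +6 457 510 mm⁴
  web plate: d = 41.964 mm → contributes +2 437 014 mm⁴
  top plate: d = 101.96 mm → contributes +17 688 583 mm⁴
Total I = 26 583 107 mm⁴.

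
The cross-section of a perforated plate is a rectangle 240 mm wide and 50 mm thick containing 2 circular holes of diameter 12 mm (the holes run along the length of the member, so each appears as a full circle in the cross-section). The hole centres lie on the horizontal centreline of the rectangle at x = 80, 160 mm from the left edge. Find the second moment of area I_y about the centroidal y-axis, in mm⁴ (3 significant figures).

I_y ≈ 5.72 × 10⁷ mm⁴

Break the section into simple shapes (no overlaps), measuring from the bottom-left corner of the bounding box.
Plate: 240 × 50, A = 12 000 mm², x = 120 mm, Ī = 57 600 000 mm⁴.
Hole 1 (subtracted): ⌀12, A = 113.1 mm², x = 80 mm, Ī = 1017.9 mm⁴.
Hole 2 (subtracted): ⌀12, A = 113.1 mm², x = 160 mm, Ī = 1017.9 mm⁴.
By symmetry the centroid is at mid-width, x̄ = 120 mm.
Transfer each piece to the centroidal y-axis using Ī + A·d² with d = x − 120:
  plate: d = 0 mm → contributes +57 600 000 mm⁴
  hole 1: d = -40 mm → contributes −181 974 mm⁴
  hole 2: d = 40 mm → contributes −181 974 mm⁴
Total I = 57 236 053 mm⁴.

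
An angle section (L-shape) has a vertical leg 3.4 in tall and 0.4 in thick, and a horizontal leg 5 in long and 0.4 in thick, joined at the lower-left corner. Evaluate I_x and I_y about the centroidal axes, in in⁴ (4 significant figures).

I_x ≈ 3.094 in⁴, I_y ≈ 8.150 in⁴

Decompose the section into non-overlapping parts with the origin at the bottom-left of its bounding rectangle.
Vertical leg: 0.4 × 3.4, A = 1.36 in², y = 1.7 in, Ī = 1.31013 in⁴.
Horizontal leg (remainder): 4.6 × 0.4, A = 1.84 in², y = 0.2 in, Ī = 0.0245333 in⁴.
Centroid: ȳ = ΣA·y / ΣA = 0.8375 in.
Transfer each piece to the centroidal x-axis using Ī + A·d² with d = y − 0.8375:
  vertical leg: d = 0.8625 in → contributes +2.32185 in⁴
  horizontal leg (remainder): d = -0.6375 in → contributes +0.772321 in⁴
Total I = 3.09417 in⁴.
For the y-axis: x̄ = 1.6375 in.
Repeating about the centroidal y-axis gives I_y = 8.15017 in⁴.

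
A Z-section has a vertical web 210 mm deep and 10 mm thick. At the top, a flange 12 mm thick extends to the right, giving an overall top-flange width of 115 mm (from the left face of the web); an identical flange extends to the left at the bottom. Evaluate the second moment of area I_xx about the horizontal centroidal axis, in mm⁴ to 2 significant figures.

I_xx ≈ 3.2 × 10⁷ mm⁴

Break the section into simple shapes (no overlaps), measuring from the bottom-left corner of the bounding box.
Web: 10 × 210, A = 2 100 mm², y = 105 mm, Ī = 7 717 500 mm⁴.
Top flange (beyond web): 105 × 12, A = 1 260 mm², y = 204 mm, Ī = 15 120 mm⁴.
Bottom flange (beyond web): 105 × 12, A = 1 260 mm², y = 6 mm, Ī = 15 120 mm⁴.
Centroid: ȳ = ΣA·y / ΣA = 105 mm.
Transfer each piece to the horizontal centroidal axis using Ī + A·d² with d = y − 105:
  web: d = 0 mm → contributes +7 717 500 mm⁴
  top flange (beyond web): d = 99 mm → contributes +12 364 380 mm⁴
  bottom flange (beyond web): d = -99 mm → contributes +12 364 380 mm⁴
Total I = 32 446 260 mm⁴.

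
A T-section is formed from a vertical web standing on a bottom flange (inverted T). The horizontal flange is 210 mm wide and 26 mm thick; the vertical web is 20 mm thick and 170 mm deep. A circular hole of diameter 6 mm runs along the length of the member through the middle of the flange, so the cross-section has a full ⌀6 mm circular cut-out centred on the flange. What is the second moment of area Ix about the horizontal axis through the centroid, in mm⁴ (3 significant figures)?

Ix ≈ 2.86 × 10⁷ mm⁴

Break the section into simple shapes (no overlaps), measuring from the bottom-left corner of the bounding box.
Flange: 210 × 26, A = 5 460 mm², y = 13 mm, Ī = 307 580 mm⁴.
Web: 20 × 170, A = 3 400 mm², y = 111 mm, Ī = 8 188 333 mm⁴.
Hole (subtracted): ⌀6, A = 28.274 mm², y = 13 mm, Ī = 63.617 mm⁴.
Centroid: ȳ = ΣA·y / ΣA = 50.728 mm.
Transfer each piece to the horizontal axis through the centroid using Ī + A·d² with d = y − 50.728:
  flange: d = -37.728 mm → contributes +8 079 199 mm⁴
  web: d = 60.272 mm → contributes +20 539 716 mm⁴
  hole: d = -37.728 mm → contributes −40 309 mm⁴
Total I = 28 578 606 mm⁴.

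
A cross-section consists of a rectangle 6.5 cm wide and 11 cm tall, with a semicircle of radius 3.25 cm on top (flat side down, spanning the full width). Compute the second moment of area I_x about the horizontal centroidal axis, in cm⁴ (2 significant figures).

Treat the section as a set of non-overlapping primitives; coordinates are from the bounding-box lower-left.
Rectangular body: 6.5 × 11, A = 71.5 cm², y = 5.5 cm, Ī = 721 cm⁴.
Semicircular cap: semicircle r = 3.25, A = 16.59 cm², y = 12.38 cm, Ī = 12.25 cm⁴.
Centroid: ȳ = ΣA·y / ΣA = 6.796 cm.
Transfer each piece to the horizontal centroidal axis using Ī + A·d² with d = y − 6.796:
  rectangular body: d = -1.296 cm → contributes +841 cm⁴
  semicircular cap: d = 5.584 cm → contributes +529.5 cm⁴
Total I = 1 371 cm⁴.

I_x ≈ 1400 cm⁴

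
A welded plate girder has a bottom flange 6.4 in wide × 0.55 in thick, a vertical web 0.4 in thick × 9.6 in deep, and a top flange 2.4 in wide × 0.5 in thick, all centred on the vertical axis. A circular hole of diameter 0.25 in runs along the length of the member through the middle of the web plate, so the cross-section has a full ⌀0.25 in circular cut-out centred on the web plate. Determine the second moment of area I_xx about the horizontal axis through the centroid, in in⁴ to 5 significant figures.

Split into non-overlapping primitives; take the origin at the lower-left of the bounding box.
Bottom plate: 6.4 × 0.55, A = 3.52 in², y = 0.275 in, Ī = 0.08873333 in⁴.
Web plate: 0.4 × 9.6, A = 3.84 in², y = 5.35 in, Ī = 29.4912 in⁴.
Top plate: 2.4 × 0.5, A = 1.2 in², y = 10.4 in, Ī = 0.025 in⁴.
Hole (subtracted): ⌀0.25, A = 0.04908739 in², y = 5.35 in, Ī = 0.0001917476 in⁴.
Centroid: ȳ = ΣA·y / ΣA = 3.963075 in.
Transfer each piece to the horizontal axis through the centroid using Ī + A·d² with d = y − 3.963075:
  bottom plate: d = -3.688075 in → contributes +47.9674 in⁴
  web plate: d = 1.386925 in → contributes +36.87768 in⁴
  top plate: d = 6.436925 in → contributes +49.74581 in⁴
  hole: d = 1.386925 in → contributes −0.09461437 in⁴
Total I = 134.4963 in⁴.

I_xx ≈ 134.50 in⁴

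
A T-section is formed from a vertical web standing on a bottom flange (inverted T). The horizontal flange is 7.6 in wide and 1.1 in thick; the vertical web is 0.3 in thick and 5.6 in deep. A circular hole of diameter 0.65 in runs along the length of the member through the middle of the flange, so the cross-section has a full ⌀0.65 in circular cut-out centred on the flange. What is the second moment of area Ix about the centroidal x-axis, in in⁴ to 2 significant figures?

Split into non-overlapping primitives; take the origin at the lower-left of the bounding box.
Flange: 7.6 × 1.1, A = 8.36 in², y = 0.55 in, Ī = 0.843 in⁴.
Web: 0.3 × 5.6, A = 1.68 in², y = 3.9 in, Ī = 4.39 in⁴.
Hole (subtracted): ⌀0.65, A = 0.3318 in², y = 0.55 in, Ī = 0.008762 in⁴.
Centroid: ȳ = ΣA·y / ΣA = 1.13 in.
Transfer each piece to the centroidal x-axis using Ī + A·d² with d = y − 1.13:
  flange: d = -0.5797 in → contributes +3.653 in⁴
  web: d = 2.77 in → contributes +17.28 in⁴
  hole: d = -0.5797 in → contributes −0.1203 in⁴
Total I = 20.82 in⁴.

Ix ≈ 21 in⁴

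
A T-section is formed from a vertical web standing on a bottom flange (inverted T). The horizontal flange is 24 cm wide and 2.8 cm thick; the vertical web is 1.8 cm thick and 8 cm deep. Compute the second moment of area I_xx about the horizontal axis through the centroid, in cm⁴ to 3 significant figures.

I_xx ≈ 467 cm⁴

Decompose the section into non-overlapping parts with the origin at the bottom-left of its bounding rectangle.
Flange: 24 × 2.8, A = 67.2 cm², y = 1.4 cm, Ī = 43.904 cm⁴.
Web: 1.8 × 8, A = 14.4 cm², y = 6.8 cm, Ī = 76.8 cm⁴.
Centroid: ȳ = ΣA·y / ΣA = 2.3529 cm.
Transfer each piece to the horizontal axis through the centroid using Ī + A·d² with d = y − 2.3529:
  flange: d = -0.95294 cm → contributes +104.93 cm⁴
  web: d = 4.4471 cm → contributes +361.58 cm⁴
Total I = 466.51 cm⁴.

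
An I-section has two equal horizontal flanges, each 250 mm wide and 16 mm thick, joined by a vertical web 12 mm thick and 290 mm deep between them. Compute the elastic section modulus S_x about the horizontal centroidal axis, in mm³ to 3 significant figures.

S_x ≈ 1.32 × 10⁶ mm³

Decompose the section into non-overlapping parts with the origin at the bottom-left of its bounding rectangle.
Bottom flange: 250 × 16, A = 4 000 mm², y = 8 mm, Ī = 85 333 mm⁴.
Web: 12 × 290, A = 3 480 mm², y = 161 mm, Ī = 24 389 000 mm⁴.
Top flange: 250 × 16, A = 4 000 mm², y = 314 mm, Ī = 85 333 mm⁴.
By symmetry the centroid is at mid-height, ȳ = 161 mm.
Transfer each piece to the horizontal centroidal axis using Ī + A·d² with d = y − 161:
  bottom flange: d = -153 mm → contributes +93 721 333 mm⁴
  web: d = 0 mm → contributes +24 389 000 mm⁴
  top flange: d = 153 mm → contributes +93 721 333 mm⁴
Total I = 211 831 667 mm⁴.
Extreme fibre distance c = 161 mm; S = I/c = 1 315 725 mm³.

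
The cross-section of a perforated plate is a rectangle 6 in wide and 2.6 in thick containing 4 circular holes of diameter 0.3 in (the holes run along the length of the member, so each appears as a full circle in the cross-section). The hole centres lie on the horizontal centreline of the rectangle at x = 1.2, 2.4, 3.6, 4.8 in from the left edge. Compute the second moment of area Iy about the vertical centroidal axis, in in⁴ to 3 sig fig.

Break the section into simple shapes (no overlaps), measuring from the bottom-left corner of the bounding box.
Plate: 6 × 2.6, A = 15.6 in², x = 3 in, Ī = 46.8 in⁴.
Hole 1 (subtracted): ⌀0.3, A = 0.070686 in², x = 1.2 in, Ī = 0.00039761 in⁴.
Hole 2 (subtracted): ⌀0.3, A = 0.070686 in², x = 2.4 in, Ī = 0.00039761 in⁴.
Hole 3 (subtracted): ⌀0.3, A = 0.070686 in², x = 3.6 in, Ī = 0.00039761 in⁴.
Hole 4 (subtracted): ⌀0.3, A = 0.070686 in², x = 4.8 in, Ī = 0.00039761 in⁴.
By symmetry the centroid is at mid-width, x̄ = 3 in.
Transfer each piece to the vertical centroidal axis using Ī + A·d² with d = x − 3:
  plate: d = 0 in → contributes +46.8 in⁴
  hole 1: d = -1.8 in → contributes −0.22942 in⁴
  hole 2: d = -0.6 in → contributes −0.025845 in⁴
  hole 3: d = 0.6 in → contributes −0.025845 in⁴
  hole 4: d = 1.8 in → contributes −0.22942 in⁴
Total I = 46.289 in⁴.

Iy ≈ 46.3 in⁴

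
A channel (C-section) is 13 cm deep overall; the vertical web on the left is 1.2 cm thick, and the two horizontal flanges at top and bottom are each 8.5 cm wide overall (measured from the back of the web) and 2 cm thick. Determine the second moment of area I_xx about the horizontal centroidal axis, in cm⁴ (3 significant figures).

Break the section into simple shapes (no overlaps), measuring from the bottom-left corner of the bounding box.
Web: 1.2 × 13, A = 15.6 cm², y = 6.5 cm, Ī = 219.7 cm⁴.
Top flange (beyond web): 7.3 × 2, A = 14.6 cm², y = 12 cm, Ī = 4.8667 cm⁴.
Bottom flange (beyond web): 7.3 × 2, A = 14.6 cm², y = 1 cm, Ī = 4.8667 cm⁴.
By symmetry the centroid is at mid-height, ȳ = 6.5 cm.
Transfer each piece to the horizontal centroidal axis using Ī + A·d² with d = y − 6.5:
  web: d = 0 cm → contributes +219.7 cm⁴
  top flange (beyond web): d = 5.5 cm → contributes +446.52 cm⁴
  bottom flange (beyond web): d = -5.5 cm → contributes +446.52 cm⁴
Total I = 1112.7 cm⁴.

I_xx ≈ 1110 cm⁴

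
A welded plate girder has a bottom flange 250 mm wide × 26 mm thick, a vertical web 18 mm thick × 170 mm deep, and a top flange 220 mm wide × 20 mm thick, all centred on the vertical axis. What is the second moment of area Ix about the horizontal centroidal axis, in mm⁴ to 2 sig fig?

Split into non-overlapping primitives; take the origin at the lower-left of the bounding box.
Bottom plate: 250 × 26, A = 6 500 mm², y = 13 mm, Ī = 366 167 mm⁴.
Web plate: 18 × 170, A = 3 060 mm², y = 111 mm, Ī = 7 369 500 mm⁴.
Top plate: 220 × 20, A = 4 400 mm², y = 206 mm, Ī = 146 667 mm⁴.
Centroid: ȳ = ΣA·y / ΣA = 95.31 mm.
Transfer each piece to the horizontal centroidal axis using Ī + A·d² with d = y − 95.31:
  bottom plate: d = -82.31 mm → contributes +44 405 735 mm⁴
  web plate: d = 15.69 mm → contributes +8 122 576 mm⁴
  top plate: d = 110.7 mm → contributes +54 054 421 mm⁴
Total I = 106 582 732 mm⁴.

Ix ≈ 1.1 × 10⁸ mm⁴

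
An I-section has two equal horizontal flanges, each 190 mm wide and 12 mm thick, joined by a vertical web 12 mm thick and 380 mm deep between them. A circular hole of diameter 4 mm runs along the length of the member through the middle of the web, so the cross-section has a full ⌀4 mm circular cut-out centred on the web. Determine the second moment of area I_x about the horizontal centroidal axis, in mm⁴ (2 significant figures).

I_x ≈ 2.3 × 10⁸ mm⁴

Split into non-overlapping primitives; take the origin at the lower-left of the bounding box.
Bottom flange: 190 × 12, A = 2 280 mm², y = 6 mm, Ī = 27 360 mm⁴.
Web: 12 × 380, A = 4 560 mm², y = 202 mm, Ī = 54 872 000 mm⁴.
Top flange: 190 × 12, A = 2 280 mm², y = 398 mm, Ī = 27 360 mm⁴.
Hole (subtracted): ⌀4, A = 12.57 mm², y = 202 mm, Ī = 12.57 mm⁴.
By symmetry the centroid is at mid-height, ȳ = 202 mm.
Transfer each piece to the horizontal centroidal axis using Ī + A·d² with d = y − 202:
  bottom flange: d = -196 mm → contributes +87 615 840 mm⁴
  web: d = 0 mm → contributes +54 872 000 mm⁴
  top flange: d = 196 mm → contributes +87 615 840 mm⁴
  hole: d = 0 mm → contributes −12.57 mm⁴
Total I = 230 103 667 mm⁴.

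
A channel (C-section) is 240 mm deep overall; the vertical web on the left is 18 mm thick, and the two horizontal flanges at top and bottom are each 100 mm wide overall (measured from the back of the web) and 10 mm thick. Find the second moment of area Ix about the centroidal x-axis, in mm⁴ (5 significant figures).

Break the section into simple shapes (no overlaps), measuring from the bottom-left corner of the bounding box.
Web: 18 × 240, A = 4 320 mm², y = 120 mm, Ī = 20 736 000 mm⁴.
Top flange (beyond web): 82 × 10, A = 820 mm², y = 235 mm, Ī = 6833.333 mm⁴.
Bottom flange (beyond web): 82 × 10, A = 820 mm², y = 5 mm, Ī = 6833.333 mm⁴.
By symmetry the centroid is at mid-height, ȳ = 120 mm.
Transfer each piece to the centroidal x-axis using Ī + A·d² with d = y − 120:
  web: d = 0 mm → contributes +20 736 000 mm⁴
  top flange (beyond web): d = 115 mm → contributes +10 851 333 mm⁴
  bottom flange (beyond web): d = -115 mm → contributes +10 851 333 mm⁴
Total I = 42 438 667 mm⁴.

Ix ≈ 4.2439 × 10⁷ mm⁴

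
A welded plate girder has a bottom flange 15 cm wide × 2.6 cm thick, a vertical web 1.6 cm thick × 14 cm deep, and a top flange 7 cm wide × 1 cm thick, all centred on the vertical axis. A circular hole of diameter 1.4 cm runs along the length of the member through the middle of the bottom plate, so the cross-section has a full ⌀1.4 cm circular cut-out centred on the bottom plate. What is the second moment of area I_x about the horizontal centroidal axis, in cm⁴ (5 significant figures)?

I_x ≈ 2363.8 cm⁴

Break the section into simple shapes (no overlaps), measuring from the bottom-left corner of the bounding box.
Bottom plate: 15 × 2.6, A = 39 cm², y = 1.3 cm, Ī = 21.97 cm⁴.
Web plate: 1.6 × 14, A = 22.4 cm², y = 9.6 cm, Ī = 365.8667 cm⁴.
Top plate: 7 × 1, A = 7 cm², y = 17.1 cm, Ī = 0.5833333 cm⁴.
Hole (subtracted): ⌀1.4, A = 1.53938 cm², y = 1.3 cm, Ī = 0.1885741 cm⁴.
Centroid: ȳ = ΣA·y / ΣA = 5.734898 cm.
Transfer each piece to the horizontal centroidal axis using Ī + A·d² with d = y − 5.734898:
  bottom plate: d = -4.434898 cm → contributes +789.0343 cm⁴
  web plate: d = 3.865102 cm → contributes +700.5006 cm⁴
  top plate: d = 11.3651 cm → contributes +904.7422 cm⁴
  hole: d = -4.434898 cm → contributes −30.4656 cm⁴
Total I = 2363.812 cm⁴.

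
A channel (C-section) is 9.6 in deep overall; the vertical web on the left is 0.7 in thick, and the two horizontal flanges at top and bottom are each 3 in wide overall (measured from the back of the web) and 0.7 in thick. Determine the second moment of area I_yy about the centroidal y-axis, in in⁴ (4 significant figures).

I_yy ≈ 6.592 in⁴

Break the section into simple shapes (no overlaps), measuring from the bottom-left corner of the bounding box.
Web: 0.7 × 9.6, A = 6.72 in², x = 0.35 in, Ī = 0.2744 in⁴.
Top flange (beyond web): 2.3 × 0.7, A = 1.61 in², x = 1.85 in, Ī = 0.709742 in⁴.
Bottom flange (beyond web): 2.3 × 0.7, A = 1.61 in², x = 1.85 in, Ī = 0.709742 in⁴.
Centroid: x̄ = ΣA·x / ΣA = 0.835915 in.
Transfer each piece to the centroidal y-axis using Ī + A·d² with d = x − 0.835915:
  web: d = -0.485915 in → contributes +1.86109 in⁴
  top flange (beyond web): d = 1.01408 in → contributes +2.36541 in⁴
  bottom flange (beyond web): d = 1.01408 in → contributes +2.36541 in⁴
Total I = 6.59191 in⁴.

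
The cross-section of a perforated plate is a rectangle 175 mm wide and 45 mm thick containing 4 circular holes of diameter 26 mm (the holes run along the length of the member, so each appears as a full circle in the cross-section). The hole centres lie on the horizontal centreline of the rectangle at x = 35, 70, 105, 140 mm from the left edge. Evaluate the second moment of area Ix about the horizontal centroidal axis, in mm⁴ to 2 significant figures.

Ix ≈ 1.2 × 10⁶ mm⁴

Treat the section as a set of non-overlapping primitives; coordinates are from the bounding-box lower-left.
Plate: 175 × 45, A = 7 875 mm², y = 22.5 mm, Ī = 1 328 906 mm⁴.
Hole 1 (subtracted): ⌀26, A = 530.9 mm², y = 22.5 mm, Ī = 22 432 mm⁴.
Hole 2 (subtracted): ⌀26, A = 530.9 mm², y = 22.5 mm, Ī = 22 432 mm⁴.
Hole 3 (subtracted): ⌀26, A = 530.9 mm², y = 22.5 mm, Ī = 22 432 mm⁴.
Hole 4 (subtracted): ⌀26, A = 530.9 mm², y = 22.5 mm, Ī = 22 432 mm⁴.
By symmetry the centroid is at mid-height, ȳ = 22.5 mm.
All pieces are centred on the horizontal centroidal axis, so I = ΣĪ (holes subtracted) = 1 239 179 mm⁴.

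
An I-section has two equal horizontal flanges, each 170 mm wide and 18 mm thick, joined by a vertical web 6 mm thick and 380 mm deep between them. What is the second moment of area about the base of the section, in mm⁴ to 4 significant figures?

I_base ≈ 6.334 × 10⁸ mm⁴

Break the section into simple shapes (no overlaps), measuring from the bottom-left corner of the bounding box.
Bottom flange: 170 × 18, A = 3 060 mm², y = 9 mm, Ī = 82 620 mm⁴.
Web: 6 × 380, A = 2 280 mm², y = 208 mm, Ī = 27 436 000 mm⁴.
Top flange: 170 × 18, A = 3 060 mm², y = 407 mm, Ī = 82 620 mm⁴.
Transfer each piece to a horizontal axis along the bottom face using Ī + A·d² with d = y − 0:
  bottom flange: d = 9 mm → contributes +330 480 mm⁴
  web: d = 208 mm → contributes +126 077 920 mm⁴
  top flange: d = 407 mm → contributes +506 968 560 mm⁴
Total I = 633 376 960 mm⁴.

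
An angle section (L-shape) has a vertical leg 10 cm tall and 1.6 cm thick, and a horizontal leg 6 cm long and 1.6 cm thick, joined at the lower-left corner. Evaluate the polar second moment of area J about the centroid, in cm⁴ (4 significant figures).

J ≈ 279.8 cm⁴

Treat the section as a set of non-overlapping primitives; coordinates are from the bounding-box lower-left.
Vertical leg: 1.6 × 10, A = 16 cm², y = 5 cm, Ī = 133.333 cm⁴.
Horizontal leg (remainder): 4.4 × 1.6, A = 7.04 cm², y = 0.8 cm, Ī = 1.50187 cm⁴.
Centroid: ȳ = ΣA·y / ΣA = 3.71667 cm.
Transfer each piece to the centroidal x-axis using Ī + A·d² with d = y − 3.71667:
  vertical leg: d = 1.28333 cm → contributes +159.684 cm⁴
  horizontal leg (remainder): d = -2.91667 cm → contributes +61.3908 cm⁴
Total I = 221.075 cm⁴.
For the y-axis: x̄ = 1.71667 cm.
Repeating about the centroidal y-axis gives I_y = 58.7712 cm⁴.
Polar second moment: J = I_x + I_y = 279.846 cm⁴.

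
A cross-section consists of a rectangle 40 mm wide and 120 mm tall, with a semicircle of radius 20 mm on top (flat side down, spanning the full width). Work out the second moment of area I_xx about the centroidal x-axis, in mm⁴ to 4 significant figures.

Split into non-overlapping primitives; take the origin at the lower-left of the bounding box.
Rectangular body: 40 × 120, A = 4 800 mm², y = 60 mm, Ī = 5 760 000 mm⁴.
Semicircular cap: semicircle r = 20, A = 628.319 mm², y = 128.488 mm, Ī = 17561.1 mm⁴.
Centroid: ȳ = ΣA·y / ΣA = 67.9274 mm.
Transfer each piece to the centroidal x-axis using Ī + A·d² with d = y − 67.9274:
  rectangular body: d = -7.9274 mm → contributes +6 061 650 mm⁴
  semicircular cap: d = 60.5609 mm → contributes +2 321 994 mm⁴
Total I = 8 383 643 mm⁴.

I_xx ≈ 8.384 × 10⁶ mm⁴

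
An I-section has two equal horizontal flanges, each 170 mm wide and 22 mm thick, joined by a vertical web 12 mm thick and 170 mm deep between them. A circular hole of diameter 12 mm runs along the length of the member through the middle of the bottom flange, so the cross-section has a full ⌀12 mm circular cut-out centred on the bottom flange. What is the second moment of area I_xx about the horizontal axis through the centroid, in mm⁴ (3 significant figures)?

Decompose the section into non-overlapping parts with the origin at the bottom-left of its bounding rectangle.
Bottom flange: 170 × 22, A = 3 740 mm², y = 11 mm, Ī = 150 847 mm⁴.
Web: 12 × 170, A = 2 040 mm², y = 107 mm, Ī = 4 913 000 mm⁴.
Top flange: 170 × 22, A = 3 740 mm², y = 203 mm, Ī = 150 847 mm⁴.
Hole (subtracted): ⌀12, A = 113.1 mm², y = 11 mm, Ī = 1017.9 mm⁴.
Centroid: ȳ = ΣA·y / ΣA = 108.15 mm.
Transfer each piece to the horizontal axis through the centroid using Ī + A·d² with d = y − 108.15:
  bottom flange: d = -97.154 mm → contributes +35 452 469 mm⁴
  web: d = -1.1542 mm → contributes +4 915 718 mm⁴
  top flange: d = 94.846 mm → contributes +33 794 869 mm⁴
  hole: d = -97.154 mm → contributes −1 068 536 mm⁴
Total I = 73 094 519 mm⁴.

I_xx ≈ 7.31 × 10⁷ mm⁴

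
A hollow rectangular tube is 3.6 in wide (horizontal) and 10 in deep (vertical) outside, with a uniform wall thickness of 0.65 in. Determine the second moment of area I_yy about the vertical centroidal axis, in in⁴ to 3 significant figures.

Split into non-overlapping primitives; take the origin at the lower-left of the bounding box.
Outer rectangle: 3.6 × 10, A = 36 in², x = 1.8 in, Ī = 38.88 in⁴.
Inner void (subtracted): 2.3 × 8.7, A = 20.01 in², x = 1.8 in, Ī = 8.8211 in⁴.
By symmetry the centroid is at mid-width, x̄ = 1.8 in.
All pieces are centred on the vertical centroidal axis, so I = ΣĪ (holes subtracted) = 30.059 in⁴.

I_yy ≈ 30.1 in⁴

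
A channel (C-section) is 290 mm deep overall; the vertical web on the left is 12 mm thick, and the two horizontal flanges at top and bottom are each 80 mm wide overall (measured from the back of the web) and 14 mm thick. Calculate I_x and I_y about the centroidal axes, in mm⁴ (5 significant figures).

Treat the section as a set of non-overlapping primitives; coordinates are from the bounding-box lower-left.
Web: 12 × 290, A = 3 480 mm², y = 145 mm, Ī = 24 389 000 mm⁴.
Top flange (beyond web): 68 × 14, A = 952 mm², y = 283 mm, Ī = 15549.33 mm⁴.
Bottom flange (beyond web): 68 × 14, A = 952 mm², y = 7 mm, Ī = 15549.33 mm⁴.
By symmetry the centroid is at mid-height, ȳ = 145 mm.
Transfer each piece to the centroidal x-axis using Ī + A·d² with d = y − 145:
  web: d = 0 mm → contributes +24 389 000 mm⁴
  top flange (beyond web): d = 138 mm → contributes +18 145 437 mm⁴
  bottom flange (beyond web): d = -138 mm → contributes +18 145 437 mm⁴
Total I = 60 679 875 mm⁴.
For the y-axis: x̄ = 20.14562 mm.
Repeating about the centroidal y-axis gives I_y = 2 744 505 mm⁴.

I_x ≈ 6.0680 × 10⁷ mm⁴, I_y ≈ 2.7445 × 10⁶ mm⁴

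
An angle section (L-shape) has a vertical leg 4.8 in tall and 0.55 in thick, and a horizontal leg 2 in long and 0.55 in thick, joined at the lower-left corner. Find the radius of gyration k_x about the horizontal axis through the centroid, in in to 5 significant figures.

Treat the section as a set of non-overlapping primitives; coordinates are from the bounding-box lower-left.
Vertical leg: 0.55 × 4.8, A = 2.64 in², y = 2.4 in, Ī = 5.0688 in⁴.
Horizontal leg (remainder): 1.45 × 0.55, A = 0.7975 in², y = 0.275 in, Ī = 0.02010365 in⁴.
Centroid: ȳ = ΣA·y / ΣA = 1.907 in.
Transfer each piece to the horizontal axis through the centroid using Ī + A·d² with d = y − 1.907:
  vertical leg: d = 0.493 in → contributes +5.710449 in⁴
  horizontal leg (remainder): d = -1.632 in → contributes +2.144184 in⁴
Total I = 7.854634 in⁴.
Radius of gyration: k = √(I/A) = √(7.854634 / 3.4375) = 1.511616 in.

k_x ≈ 1.5116 in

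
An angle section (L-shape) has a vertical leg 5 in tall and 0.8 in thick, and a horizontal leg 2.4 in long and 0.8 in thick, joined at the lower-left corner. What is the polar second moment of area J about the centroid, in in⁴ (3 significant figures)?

J ≈ 14.6 in⁴

Decompose the section into non-overlapping parts with the origin at the bottom-left of its bounding rectangle.
Vertical leg: 0.8 × 5, A = 4 in², y = 2.5 in, Ī = 8.3333 in⁴.
Horizontal leg (remainder): 1.6 × 0.8, A = 1.28 in², y = 0.4 in, Ī = 0.068267 in⁴.
Centroid: ȳ = ΣA·y / ΣA = 1.9909 in.
Transfer each piece to the centroidal x-axis using Ī + A·d² with d = y − 1.9909:
  vertical leg: d = 0.50909 in → contributes +9.37 in⁴
  horizontal leg (remainder): d = -1.5909 in → contributes +3.3079 in⁴
Total I = 12.678 in⁴.
For the y-axis: x̄ = 0.69091 in.
Repeating about the centroidal y-axis gives I_y = 1.8828 in⁴.
Polar second moment: J = I_x + I_y = 14.561 in⁴.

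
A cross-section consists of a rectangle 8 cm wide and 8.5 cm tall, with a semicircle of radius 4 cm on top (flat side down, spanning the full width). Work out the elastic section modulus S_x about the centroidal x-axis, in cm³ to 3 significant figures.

Split into non-overlapping primitives; take the origin at the lower-left of the bounding box.
Rectangular body: 8 × 8.5, A = 68 cm², y = 4.25 cm, Ī = 409.42 cm⁴.
Semicircular cap: semicircle r = 4, A = 25.133 cm², y = 10.198 cm, Ī = 28.098 cm⁴.
Centroid: ȳ = ΣA·y / ΣA = 5.855 cm.
Transfer each piece to the centroidal x-axis using Ī + A·d² with d = y − 5.855:
  rectangular body: d = -1.605 cm → contributes +584.59 cm⁴
  semicircular cap: d = 4.3426 cm → contributes +502.06 cm⁴
Total I = 1086.7 cm⁴.
Extreme fibre distance c = 6.645 cm; S = I/c = 163.53 cm³.

S_x ≈ 164 cm³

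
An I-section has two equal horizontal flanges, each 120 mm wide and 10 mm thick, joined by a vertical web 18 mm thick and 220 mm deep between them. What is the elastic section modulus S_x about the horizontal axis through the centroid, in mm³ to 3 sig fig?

Break the section into simple shapes (no overlaps), measuring from the bottom-left corner of the bounding box.
Bottom flange: 120 × 10, A = 1 200 mm², y = 5 mm, Ī = 10 000 mm⁴.
Web: 18 × 220, A = 3 960 mm², y = 120 mm, Ī = 15 972 000 mm⁴.
Top flange: 120 × 10, A = 1 200 mm², y = 235 mm, Ī = 10 000 mm⁴.
By symmetry the centroid is at mid-height, ȳ = 120 mm.
Transfer each piece to the horizontal axis through the centroid using Ī + A·d² with d = y − 120:
  bottom flange: d = -115 mm → contributes +15 880 000 mm⁴
  web: d = 0 mm → contributes +15 972 000 mm⁴
  top flange: d = 115 mm → contributes +15 880 000 mm⁴
Total I = 47 732 000 mm⁴.
Extreme fibre distance c = 120 mm; S = I/c = 397 767 mm³.

S_x ≈ 3.98 × 10⁵ mm³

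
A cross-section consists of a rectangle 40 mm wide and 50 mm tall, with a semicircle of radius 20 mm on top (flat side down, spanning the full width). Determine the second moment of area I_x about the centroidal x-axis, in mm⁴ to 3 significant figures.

Treat the section as a set of non-overlapping primitives; coordinates are from the bounding-box lower-left.
Rectangular body: 40 × 50, A = 2 000 mm², y = 25 mm, Ī = 416 667 mm⁴.
Semicircular cap: semicircle r = 20, A = 628.32 mm², y = 58.488 mm, Ī = 17 561 mm⁴.
Centroid: ȳ = ΣA·y / ΣA = 33.006 mm.
Transfer each piece to the centroidal x-axis using Ī + A·d² with d = y − 33.006:
  rectangular body: d = -8.0056 mm → contributes +544 846 mm⁴
  semicircular cap: d = 25.483 mm → contributes +425 570 mm⁴
Total I = 970 416 mm⁴.

I_x ≈ 9.70 × 10⁵ mm⁴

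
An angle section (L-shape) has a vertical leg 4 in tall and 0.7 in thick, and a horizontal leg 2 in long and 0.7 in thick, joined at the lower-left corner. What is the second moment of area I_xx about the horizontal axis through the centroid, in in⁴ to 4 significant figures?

I_xx ≈ 5.640 in⁴

Decompose the section into non-overlapping parts with the origin at the bottom-left of its bounding rectangle.
Vertical leg: 0.7 × 4, A = 2.8 in², y = 2 in, Ī = 3.73333 in⁴.
Horizontal leg (remainder): 1.3 × 0.7, A = 0.91 in², y = 0.35 in, Ī = 0.0371583 in⁴.
Centroid: ȳ = ΣA·y / ΣA = 1.59528 in.
Transfer each piece to the horizontal axis through the centroid using Ī + A·d² with d = y − 1.59528:
  vertical leg: d = 0.404717 in → contributes +4.19196 in⁴
  horizontal leg (remainder): d = -1.24528 in → contributes +1.44832 in⁴
Total I = 5.64028 in⁴.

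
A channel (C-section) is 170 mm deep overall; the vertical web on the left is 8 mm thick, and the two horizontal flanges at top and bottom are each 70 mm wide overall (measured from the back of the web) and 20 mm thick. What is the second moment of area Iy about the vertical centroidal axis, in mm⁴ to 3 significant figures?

Iy ≈ 1.88 × 10⁶ mm⁴

Break the section into simple shapes (no overlaps), measuring from the bottom-left corner of the bounding box.
Web: 8 × 170, A = 1 360 mm², x = 4 mm, Ī = 7253.3 mm⁴.
Top flange (beyond web): 62 × 20, A = 1 240 mm², x = 39 mm, Ī = 397 213 mm⁴.
Bottom flange (beyond web): 62 × 20, A = 1 240 mm², x = 39 mm, Ī = 397 213 mm⁴.
Centroid: x̄ = ΣA·x / ΣA = 26.604 mm.
Transfer each piece to the vertical centroidal axis using Ī + A·d² with d = x − 26.604:
  web: d = -22.604 mm → contributes +702 143 mm⁴
  top flange (beyond web): d = 12.396 mm → contributes +587 748 mm⁴
  bottom flange (beyond web): d = 12.396 mm → contributes +587 748 mm⁴
Total I = 1 877 638 mm⁴.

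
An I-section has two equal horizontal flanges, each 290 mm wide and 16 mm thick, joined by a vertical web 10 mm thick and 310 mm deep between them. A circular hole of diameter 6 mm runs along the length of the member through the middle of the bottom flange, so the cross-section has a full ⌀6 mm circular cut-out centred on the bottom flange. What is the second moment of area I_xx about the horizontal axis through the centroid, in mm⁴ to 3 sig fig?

Break the section into simple shapes (no overlaps), measuring from the bottom-left corner of the bounding box.
Bottom flange: 290 × 16, A = 4 640 mm², y = 8 mm, Ī = 98 987 mm⁴.
Web: 10 × 310, A = 3 100 mm², y = 171 mm, Ī = 24 825 833 mm⁴.
Top flange: 290 × 16, A = 4 640 mm², y = 334 mm, Ī = 98 987 mm⁴.
Hole (subtracted): ⌀6, A = 28.274 mm², y = 8 mm, Ī = 63.617 mm⁴.
Centroid: ȳ = ΣA·y / ΣA = 171.37 mm.
Transfer each piece to the horizontal axis through the centroid using Ī + A·d² with d = y − 171.37:
  bottom flange: d = -163.37 mm → contributes +123 944 194 mm⁴
  web: d = -0.37312 mm → contributes +24 826 265 mm⁴
  top flange: d = 162.63 mm → contributes +122 815 391 mm⁴
  hole: d = -163.37 mm → contributes −754 728 mm⁴
Total I = 270 831 123 mm⁴.

I_xx ≈ 2.71 × 10⁸ mm⁴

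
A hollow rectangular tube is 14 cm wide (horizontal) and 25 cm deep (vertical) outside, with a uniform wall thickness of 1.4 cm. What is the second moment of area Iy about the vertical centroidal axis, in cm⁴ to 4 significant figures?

Treat the section as a set of non-overlapping primitives; coordinates are from the bounding-box lower-left.
Outer rectangle: 14 × 25, A = 350 cm², x = 7 cm, Ī = 5716.67 cm⁴.
Inner void (subtracted): 11.2 × 22.2, A = 248.64 cm², x = 7 cm, Ī = 2599.12 cm⁴.
By symmetry the centroid is at mid-width, x̄ = 7 cm.
All pieces are centred on the vertical centroidal axis, so I = ΣĪ (holes subtracted) = 3117.55 cm⁴.

Iy ≈ 3118 cm⁴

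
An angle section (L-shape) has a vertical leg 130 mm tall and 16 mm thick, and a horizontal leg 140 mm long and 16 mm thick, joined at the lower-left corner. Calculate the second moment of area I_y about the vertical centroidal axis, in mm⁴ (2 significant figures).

Break the section into simple shapes (no overlaps), measuring from the bottom-left corner of the bounding box.
Vertical leg: 16 × 130, A = 2 080 mm², x = 8 mm, Ī = 44 373 mm⁴.
Horizontal leg (remainder): 124 × 16, A = 1 984 mm², x = 78 mm, Ī = 2 542 165 mm⁴.
Centroid: x̄ = ΣA·x / ΣA = 42.17 mm.
Transfer each piece to the vertical centroidal axis using Ī + A·d² with d = x − 42.17:
  vertical leg: d = -34.17 mm → contributes +2 473 417 mm⁴
  horizontal leg (remainder): d = 35.83 mm → contributes +5 088 744 mm⁴
Total I = 7 562 161 mm⁴.

I_y ≈ 7.6 × 10⁶ mm⁴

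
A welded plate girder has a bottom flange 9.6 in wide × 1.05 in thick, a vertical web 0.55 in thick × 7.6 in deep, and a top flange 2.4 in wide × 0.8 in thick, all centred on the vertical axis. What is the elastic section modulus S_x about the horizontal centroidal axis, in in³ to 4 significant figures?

S_x ≈ 24.36 in³

Break the section into simple shapes (no overlaps), measuring from the bottom-left corner of the bounding box.
Bottom plate: 9.6 × 1.05, A = 10.08 in², y = 0.525 in, Ī = 0.9261 in⁴.
Web plate: 0.55 × 7.6, A = 4.18 in², y = 4.85 in, Ī = 20.1197 in⁴.
Top plate: 2.4 × 0.8, A = 1.92 in², y = 9.05 in, Ī = 0.1024 in⁴.
Centroid: ȳ = ΣA·y / ΣA = 2.65396 in.
Transfer each piece to the horizontal centroidal axis using Ī + A·d² with d = y − 2.65396:
  bottom plate: d = -2.12896 in → contributes +46.6132 in⁴
  web plate: d = 2.19604 in → contributes +40.2782 in⁴
  top plate: d = 6.39604 in → contributes +78.6484 in⁴
Total I = 165.54 in⁴.
Extreme fibre distance c = 6.79604 in; S = I/c = 24.3583 in³.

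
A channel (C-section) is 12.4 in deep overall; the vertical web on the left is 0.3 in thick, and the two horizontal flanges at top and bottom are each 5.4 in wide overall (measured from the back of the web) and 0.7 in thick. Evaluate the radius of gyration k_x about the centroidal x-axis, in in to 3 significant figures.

k_x ≈ 5.19 in

Decompose the section into non-overlapping parts with the origin at the bottom-left of its bounding rectangle.
Web: 0.3 × 12.4, A = 3.72 in², y = 6.2 in, Ī = 47.666 in⁴.
Top flange (beyond web): 5.1 × 0.7, A = 3.57 in², y = 12.05 in, Ī = 0.14578 in⁴.
Bottom flange (beyond web): 5.1 × 0.7, A = 3.57 in², y = 0.35 in, Ī = 0.14578 in⁴.
By symmetry the centroid is at mid-height, ȳ = 6.2 in.
Transfer each piece to the centroidal x-axis using Ī + A·d² with d = y − 6.2:
  web: d = 0 in → contributes +47.666 in⁴
  top flange (beyond web): d = 5.85 in → contributes +122.32 in⁴
  bottom flange (beyond web): d = -5.85 in → contributes +122.32 in⁴
Total I = 292.31 in⁴.
Radius of gyration: k = √(I/A) = √(292.31 / 10.86) = 5.188 in.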